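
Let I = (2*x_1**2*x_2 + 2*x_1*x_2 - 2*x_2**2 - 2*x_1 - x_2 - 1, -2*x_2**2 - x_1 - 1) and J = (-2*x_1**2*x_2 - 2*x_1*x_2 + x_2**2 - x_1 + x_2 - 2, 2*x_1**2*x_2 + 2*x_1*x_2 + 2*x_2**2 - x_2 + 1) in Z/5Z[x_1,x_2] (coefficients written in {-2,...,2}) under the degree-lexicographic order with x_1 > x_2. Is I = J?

Yes, the ideals are equal.

Since reduced Gröbner bases are canonical representatives of ideals under a given ordering, it suffices to compute and compare them.
Buchberger on the first generating set:
f_1 = 2*x_1**2*x_2 + 2*x_1*x_2 - 2*x_2**2 - 2*x_1 - x_2 - 1, LT = x_1**2*x_2.
f_2 = -2*x_2**2 - x_1 - 1, LT = x_2**2.

S(f_1,f_2): lcm = x_1**2*x_2**2. S = 2*x_1**3 + x_1*x_2**2 - x_2**3 + 2*x_1**2 - x_1*x_2 + 2*x_2**2 + 2*x_2.
  reduce S modulo (f_1, f_2):
  remainder 2*x_1**3 - x_1**2 + 2*x_1*x_2 + x_1 - 1 ≠ 0; add g_3 = 2*x_1**3 - x_1**2 + 2*x_1*x_2 + x_1 - 1 to the basis.

The other S-polynomials (S(f_1,g_3), S(f_2,g_3)) all reduce to 0 modulo the current basis, so we have a Gröbner basis.
Inter-reduce: drop elements whose leading term is divisible by another's, tail-reduce, and make monic.
Reduced Gröbner basis: {x_1**3 + 2*x_1**2 + x_1*x_2 - 2*x_1 + 2, x_1**2*x_2 + x_1*x_2 + 2*x_1 + 2*x_2, x_2**2 - 2*x_1 - 2}.

Buchberger on the second generating set:
h_1 = -2*x_1**2*x_2 - 2*x_1*x_2 + x_2**2 - x_1 + x_2 - 2, LT = x_1**2*x_2.
h_2 = 2*x_1**2*x_2 + 2*x_1*x_2 + 2*x_2**2 - x_2 + 1, LT = x_1**2*x_2.

S(h_1,h_2): lcm = x_1**2*x_2. S = x_2**2 - 2*x_1 - 2.
  reduce S modulo (h_1, h_2):
  remainder x_2**2 - 2*x_1 - 2 ≠ 0; add k_3 = x_2**2 - 2*x_1 - 2 to the basis.

S(h_1,k_3): lcm = x_1**2*x_2**2. S = 2*x_1**3 + x_1*x_2**2 + 2*x_2**3 + 2*x_1**2 - 2*x_1*x_2 + 2*x_2**2 + x_2.
  reduce S modulo (h_1, h_2, k_3):
  remainder 2*x_1**3 - x_1**2 + 2*x_1*x_2 + x_1 - 1 ≠ 0; add k_4 = 2*x_1**3 - x_1**2 + 2*x_1*x_2 + x_1 - 1 to the basis.

The other S-polynomials (S(h_2,k_3), S(h_1,k_4), S(h_2,k_4), S(k_3,k_4)) all reduce to 0 modulo the current basis, so we have a Gröbner basis.
Inter-reduce: drop elements whose leading term is divisible by another's, tail-reduce, and make monic.
Reduced Gröbner basis: {x_1**3 + 2*x_1**2 + x_1*x_2 - 2*x_1 + 2, x_1**2*x_2 + x_1*x_2 + 2*x_1 + 2*x_2, x_2**2 - 2*x_1 - 2}.

Same reduced basis, so the two generating sets span the same ideal.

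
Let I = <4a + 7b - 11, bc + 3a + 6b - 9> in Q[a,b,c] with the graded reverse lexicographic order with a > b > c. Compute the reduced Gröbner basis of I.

The reduced Gröbner basis is the canonical form of the ideal for this ordering.

f_1 = 4a + 7b - 11, LT = a.
f_2 = bc + 3a + 6b - 9, LT = bc.

The S-polynomials (S(f_1,f_2)) all reduce to 0 modulo the current basis, so we have a Gröbner basis.

G = {bc + \tfrac{3}{4}b - \tfrac{3}{4}, a + \tfrac{7}{4}b - \tfrac{11}{4}}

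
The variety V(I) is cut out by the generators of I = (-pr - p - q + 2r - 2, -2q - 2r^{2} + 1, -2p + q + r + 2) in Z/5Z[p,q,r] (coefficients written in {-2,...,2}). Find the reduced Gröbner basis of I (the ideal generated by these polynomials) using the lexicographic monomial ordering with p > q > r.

G = {p - 2r^{2} + 2r, q + r^{2} + 2, r^{3} + 2r^{2} - 2r}

f_1 = -pr - p - q + 2r - 2, LT = pr.
f_2 = -2q - 2r^{2} + 1, LT = q.
f_3 = -2p + q + r + 2, LT = p.

S(f_1,f_3): lcm = pr. S = p - 2qr + q - 2r^{2} - r + 2.
  leading term p: subtract (2)·f_3 from p - 2qr + q - 2r^{2} - r + 2 → -2qr - q - 2r^{2} + 2r - 2
  leading term qr: subtract (r)·f_2 from -2qr - q - 2r^{2} + 2r - 2 → -q + 2r^{3} - 2r^{2} + r - 2
  leading term q: subtract (-2)·f_2 from -q + 2r^{3} - 2r^{2} + r - 2 → 2r^{3} - r^{2} + r
  leading term r^{3}: no divisor's leading term divides it; move 2r^{3} to the remainder.
  leading term r^{2}: no divisor's leading term divides it; move -r^{2} to the remainder.
  leading term r: no divisor's leading term divides it; move r to the remainder.
  remainder 2r^{3} - r^{2} + r ≠ 0; add g_4 = 2r^{3} - r^{2} + r to the basis.

The other S-polynomials (S(f_1,f_2), S(f_2,f_3), S(f_1,g_4), S(f_2,g_4), S(f_3,g_4)) all reduce to 0 modulo the current basis, so we have a Gröbner basis.
Inter-reduce: drop elements whose leading term is divisible by another's, tail-reduce, and make monic.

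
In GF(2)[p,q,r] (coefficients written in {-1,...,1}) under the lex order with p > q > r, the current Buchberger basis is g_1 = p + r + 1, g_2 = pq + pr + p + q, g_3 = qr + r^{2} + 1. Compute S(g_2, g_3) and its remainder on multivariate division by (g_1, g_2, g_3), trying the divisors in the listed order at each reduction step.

lcm(LM(g_2), LM(g_3)) = pqr.
S = (lcm/LT(g_2))·g_2 − (lcm/LT(g_3))·g_3 = pr + p + qr.
Reduce S modulo (g_1, g_2, g_3) in that order:
  leading term pr: subtract (r)·g_1 from pr + p + qr → p + qr + r^{2} + r
  leading term p: subtract (1)·g_1 from p + qr + r^{2} + r → qr + r^{2} + 1
  leading term qr: subtract (1)·g_3 from qr + r^{2} + 1 → 0
The remainder is 0, so this S-polynomial contributes no new basis element.
This is the inner loop of Buchberger's algorithm — each nonzero remainder becomes a new basis element.

S(g_2, g_3) = pr + p + qr; remainder on division = 0.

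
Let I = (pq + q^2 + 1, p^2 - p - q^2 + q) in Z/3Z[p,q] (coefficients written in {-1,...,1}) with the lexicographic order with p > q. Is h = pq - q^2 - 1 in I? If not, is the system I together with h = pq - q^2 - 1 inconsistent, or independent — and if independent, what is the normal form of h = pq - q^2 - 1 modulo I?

Adjoining pq - q^2 - 1 makes the ideal the whole ring: the system is inconsistent.

First compute the reduced Gröbner basis of I by Buchberger's algorithm.
f_1 = pq + q^2 + 1, LT = pq.
f_2 = p^2 - p - q^2 + q, LT = p^2.

S(f_1,f_2): lcm = p^2q. S = pq^2 + pq + p + q^3 - q^2.
  leading term pq^2: subtract (q)·f_1 from pq^2 + pq + p + q^3 - q^2 → pq + p - q^2 - q
  leading term pq: subtract (1)·f_1 from pq + p - q^2 - q → p + q^2 - q - 1
  leading term p: no divisor's leading term divides it; move p to the remainder.
  leading term q^2: no divisor's leading term divides it; move q^2 to the remainder.
  leading term q: no divisor's leading term divides it; move -q to the remainder.
  leading term 1: no divisor's leading term divides it; move -1 to the remainder.
  remainder p + q^2 - q - 1 ≠ 0; add k_3 = p + q^2 - q - 1 to the basis.

S(f_1,k_3): lcm = pq. S = -q^3 - q^2 + q + 1.
  leading term q^3: no divisor's leading term divides it; move -q^3 to the remainder.
  leading term q^2: no divisor's leading term divides it; move -q^2 to the remainder.
  leading term q: no divisor's leading term divides it; move q to the remainder.
  leading term 1: no divisor's leading term divides it; move 1 to the remainder.
  remainder -q^3 - q^2 + q + 1 ≠ 0; add k_4 = -q^3 - q^2 + q + 1 to the basis.

S(f_2,k_3): lcm = p^2. S = -pq^2 + pq - q^2 + q.
  leading term pq^2: subtract (-q)·f_1 from -pq^2 + pq - q^2 + q → pq + q^3 - q^2 - q
  leading term pq: subtract (1)·f_1 from pq + q^3 - q^2 - q → q^3 + q^2 - q - 1
  leading term q^3: subtract (-1)·k_4 from q^3 + q^2 - q - 1 → 0
  remainder 0.

S(f_1,k_4): lcm = pq^3. S = -pq^2 + pq + p + q^4 + q^2.
  leading term pq^2: subtract (-q)·f_1 from -pq^2 + pq + p + q^4 + q^2 → pq + p + q^4 + q^3 + q^2 + q
  leading term pq: subtract (1)·f_1 from pq + p + q^4 + q^3 + q^2 + q → p + q^4 + q^3 + q - 1
  leading term p: subtract (1)·k_3 from p + q^4 + q^3 + q - 1 → q^4 + q^3 - q^2 - q
  leading term q^4: subtract (-q)·k_4 from q^4 + q^3 - q^2 - q → 0
  remainder 0.

S(f_2,k_4): leading monomials are coprime, so the S-polynomial reduces to 0 (Buchberger's first criterion).
S(k_3,k_4): leading monomials are coprime, so the S-polynomial reduces to 0 (Buchberger's first criterion).
Every S-polynomial of the final basis reduces to 0, so we have a Gröbner basis.
Inter-reduce: drop elements whose leading term is divisible by another's, tail-reduce, and make monic.
Reduced Gröbner basis: {p + q^2 - q - 1, q^3 + q^2 - q - 1}.
Label its elements g_1 = p + q^2 - q - 1, g_2 = q^3 + q^2 - q - 1.

Reduce h = pq - q^2 - 1 modulo G:
  leading term pq: subtract (q)·g_1 from pq - q^2 - 1 → -q^3 + q - 1
  leading term q^3: subtract (-1)·g_2 from -q^3 + q - 1 → q^2 + 1
  leading term q^2: no divisor's leading term divides it; move q^2 to the remainder.
  leading term 1: no divisor's leading term divides it; move 1 to the remainder.
  normal form = q^2 + 1.
The normal form is nonzero, so h ∉ I. Since h minus its normal form lies in I, I + (h) = I + (r) where r = q^2 + 1; decide whether this ideal is the whole ring.
Run Buchberger on G together with r (pairs among the g_i already reduce to 0 since G is a Gröbner basis):
g_1 = p + q^2 - q - 1, LT = p.
g_2 = q^3 + q^2 - q - 1, LT = q^3.
r = q^2 + 1, LT = q^2.

S(g_1,g_2): leading monomials are coprime, so the S-polynomial reduces to 0 (Buchberger's first criterion).
S(g_1,r): leading monomials are coprime, so the S-polynomial reduces to 0 (Buchberger's first criterion).
S(g_2,r): lcm = q^3. S = q^2 + q - 1.
  leading term q^2: subtract (1)·r from q^2 + q - 1 → q + 1
  leading term q: no divisor's leading term divides it; move q to the remainder.
  leading term 1: no divisor's leading term divides it; move 1 to the remainder.
  remainder q + 1 ≠ 0; add m_4 = q + 1 to the basis.

S(g_1,m_4): leading monomials are coprime, so the S-polynomial reduces to 0 (Buchberger's first criterion).
S(g_2,m_4): lcm = q^3. S = -q - 1.
  leading term q: subtract (-1)·m_4 from -q - 1 → 0
  remainder 0.

S(r,m_4): lcm = q^2. S = -q + 1.
  leading term q: subtract (-1)·m_4 from -q + 1 → -1
  leading term 1: no divisor's leading term divides it; move -1 to the remainder.
  remainder -1 ≠ 0; add m_5 = -1 to the basis.

S(g_1,m_5): leading monomials are coprime, so the S-polynomial reduces to 0 (Buchberger's first criterion).
S(g_2,m_5): leading monomials are coprime, so the S-polynomial reduces to 0 (Buchberger's first criterion).
S(r,m_5): leading monomials are coprime, so the S-polynomial reduces to 0 (Buchberger's first criterion).
S(m_4,m_5): leading monomials are coprime, so the S-polynomial reduces to 0 (Buchberger's first criterion).
Every S-polynomial of the final basis reduces to 0, so we have a Gröbner basis.
Inter-reduce: drop elements whose leading term is divisible by another's, tail-reduce, and make monic.
Reduced Gröbner basis: {1}.
The reduced Gröbner basis of I + (h) is {1}: the ideal is the whole ring, so the enlarged system has no common solution — adjoining h is inconsistent.

The remainder on division by a Gröbner basis is unique — it is the normal form.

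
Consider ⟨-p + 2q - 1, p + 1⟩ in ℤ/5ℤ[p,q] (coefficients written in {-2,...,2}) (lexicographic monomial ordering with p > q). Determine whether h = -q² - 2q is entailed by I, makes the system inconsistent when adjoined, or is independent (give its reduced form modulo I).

-q² - 2q lies in I (it reduces to 0).

First compute the reduced Gröbner basis of I by Buchberger's algorithm.
f_1 = -p + 2q - 1, LT = p.
f_2 = p + 1, LT = p.

S(f_1,f_2): lcm = p. S = -2q.
  reduce S modulo (f_1, f_2):
  remainder -2q ≠ 0; add k_3 = -2q to the basis.

The other S-polynomials (S(f_1,k_3), S(f_2,k_3)) all reduce to 0 modulo the current basis, so we have a Gröbner basis.
Inter-reduce: drop elements whose leading term is divisible by another's, tail-reduce, and make monic.
Reduced Gröbner basis: {p + 1, q}.
Label its elements g_1 = p + 1, g_2 = q.

Reduce h = -q² - 2q modulo G:
  leading term q²: subtract (-q)·g_2 from -q² - 2q → -2q
  leading term q: subtract (-2)·g_2 from -2q → 0
  normal form = 0.
Since the normal form is 0, h ∈ I.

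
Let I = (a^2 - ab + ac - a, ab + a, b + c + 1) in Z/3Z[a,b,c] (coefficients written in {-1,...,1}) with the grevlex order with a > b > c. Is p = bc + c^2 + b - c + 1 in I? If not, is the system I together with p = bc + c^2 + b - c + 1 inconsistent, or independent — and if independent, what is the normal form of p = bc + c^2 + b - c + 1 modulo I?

First compute the reduced Gröbner basis of I by Buchberger's algorithm.
f_1 = a^2 - ab + ac - a, LT = a^2.
f_2 = ab + a, LT = ab.
f_3 = b + c + 1, LT = b.

S(f_2,f_3): lcm = ab. S = -ac.
  leading term ac: no divisor's leading term divides it; move -ac to the remainder.
  remainder -ac ≠ 0; add h_4 = -ac to the basis.

The other S-polynomials (S(f_1,f_2), S(f_1,f_3), S(f_1,h_4), S(f_2,h_4), S(f_3,h_4)) all reduce to 0 modulo the current basis, so we have a Gröbner basis.
Inter-reduce: drop elements whose leading term is divisible by another's, tail-reduce, and make monic.
Reduced Gröbner basis: {a^2, ac, b + c + 1}.
Label its elements g_1 = a^2, g_2 = ac, g_3 = b + c + 1.

Reduce p = bc + c^2 + b - c + 1 modulo G:
  leading term bc: subtract (c)·g_3 from bc + c^2 + b - c + 1 → b + c + 1
  leading term b: subtract (1)·g_3 from b + c + 1 → 0
  normal form = 0.
Since the normal form is 0, p ∈ I.

bc + c^2 + b - c + 1 lies in I (it reduces to 0).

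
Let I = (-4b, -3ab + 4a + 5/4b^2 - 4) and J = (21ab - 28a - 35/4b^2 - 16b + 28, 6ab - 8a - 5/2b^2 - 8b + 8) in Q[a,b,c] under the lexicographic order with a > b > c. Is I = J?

Equality of ideals is decidable: compute both reduced Gröbner bases (unique for the ordering) and check whether they agree.
Buchberger on the first generating set:
f_1 = -4b, LT = b.
f_2 = -3ab + 4a + 5/4b^2 - 4, LT = ab.

S(f_1,f_2): lcm = ab. S = 4/3a + 5/12b^2 - 4/3.
  leading term a: no divisor's leading term divides it; move 4/3a to the remainder.
  leading term b^2: subtract (-5/48b)·f_1 from 5/12b^2 - 4/3 → -4/3
  leading term 1: no divisor's leading term divides it; move -4/3 to the remainder.
  remainder 4/3a - 4/3 ≠ 0; add g_3 = 4/3a - 4/3 to the basis.

The other S-polynomials (S(f_1,g_3), S(f_2,g_3)) all reduce to 0 modulo the current basis, so we have a Gröbner basis.
Inter-reduce: drop elements whose leading term is divisible by another's, tail-reduce, and make monic.
Reduced Gröbner basis: {a - 1, b}.

Buchberger on the second generating set:
h_1 = 21ab - 28a - 35/4b^2 - 16b + 28, LT = ab.
h_2 = 6ab - 8a - 5/2b^2 - 8b + 8, LT = ab.

S(h_1,h_2): lcm = ab. S = 4/7b.
  leading term b: no divisor's leading term divides it; move 4/7b to the remainder.
  remainder 4/7b ≠ 0; add k_3 = 4/7b to the basis.

S(h_1,k_3): lcm = ab. S = -4/3a - 5/12b^2 - 16/21b + 4/3.
  leading term a: no divisor's leading term divides it; move -4/3a to the remainder.
  leading term b^2: subtract (-35/48b)·k_3 from -5/12b^2 - 16/21b + 4/3 → -16/21b + 4/3
  leading term b: subtract (-4/3)·k_3 from -16/21b + 4/3 → 4/3
  leading term 1: no divisor's leading term divides it; move 4/3 to the remainder.
  remainder -4/3a + 4/3 ≠ 0; add k_4 = -4/3a + 4/3 to the basis.

The other S-polynomials (S(h_2,k_3), S(h_1,k_4), S(h_2,k_4), S(k_3,k_4)) all reduce to 0 modulo the current basis, so we have a Gröbner basis.
Inter-reduce: drop elements whose leading term is divisible by another's, tail-reduce, and make monic.
Reduced Gröbner basis: {a - 1, b}.

The two bases agree; hence the ideals are identical.

Yes, the ideals are equal.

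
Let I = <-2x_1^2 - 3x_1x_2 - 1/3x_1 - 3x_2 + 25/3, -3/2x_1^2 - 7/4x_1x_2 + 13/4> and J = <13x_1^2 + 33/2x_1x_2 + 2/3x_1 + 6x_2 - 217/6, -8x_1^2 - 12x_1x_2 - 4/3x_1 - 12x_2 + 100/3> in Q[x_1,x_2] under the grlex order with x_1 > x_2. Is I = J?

Equality of ideals is decidable: compute both reduced Gröbner bases (unique for the ordering) and check whether they agree.
Buchberger on the first generating set:
f_1 = -2x_1^2 - 3x_1x_2 - 1/3x_1 - 3x_2 + 25/3, LT = x_1^2.
f_2 = -3/2x_1^2 - 7/4x_1x_2 + 13/4, LT = x_1^2.

S(f_1,f_2): lcm = x_1^2. S = 1/3x_1x_2 + 1/6x_1 + 3/2x_2 - 2.
  reduce S modulo (f_1, f_2):
  remainder 1/3x_1x_2 + 1/6x_1 + 3/2x_2 - 2 ≠ 0; add g_3 = 1/3x_1x_2 + 1/6x_1 + 3/2x_2 - 2 to the basis.

S(f_1,g_3): lcm = x_1^2x_2. S = 3/2x_1x_2^2 - 1/2x_1^2 - 13/3x_1x_2 + 3/2x_2^2 + 6x_1 - 25/6x_2.
  reduce S modulo (f_1, f_2, g_3):
  remainder -21/4x_2^2 + 33/4x_1 + 301/12x_2 - 337/12 ≠ 0; add g_4 = -21/4x_2^2 + 33/4x_1 + 301/12x_2 - 337/12 to the basis.

The other S-polynomials (S(f_2,g_3), S(f_1,g_4), S(f_2,g_4), S(g_3,g_4)) all reduce to 0 modulo the current basis, so we have a Gröbner basis.
Inter-reduce: drop elements whose leading term is divisible by another's, tail-reduce, and make monic.
Reduced Gröbner basis: {x_1^2 - 7/12x_1 - 21/4x_2 + 29/6, x_1x_2 + 1/2x_1 + 9/2x_2 - 6, x_2^2 - 11/7x_1 - 43/9x_2 + 337/63}.

Buchberger on the second generating set:
h_1 = 13x_1^2 + 33/2x_1x_2 + 2/3x_1 + 6x_2 - 217/6, LT = x_1^2.
h_2 = -8x_1^2 - 12x_1x_2 - 4/3x_1 - 12x_2 + 100/3, LT = x_1^2.

S(h_1,h_2): lcm = x_1^2. S = -3/13x_1x_2 - 3/26x_1 - 27/26x_2 + 18/13.
  reduce S modulo (h_1, h_2):
  remainder -3/13x_1x_2 - 3/26x_1 - 27/26x_2 + 18/13 ≠ 0; add k_3 = -3/13x_1x_2 - 3/26x_1 - 27/26x_2 + 18/13 to the basis.

S(h_1,k_3): lcm = x_1^2x_2. S = 33/26x_1x_2^2 - 1/2x_1^2 - 347/78x_1x_2 + 6/13x_2^2 + 6x_1 - 217/78x_2.
  reduce S modulo (h_1, h_2, k_3):
  remainder -21/4x_2^2 + 33/4x_1 + 301/12x_2 - 337/12 ≠ 0; add k_4 = -21/4x_2^2 + 33/4x_1 + 301/12x_2 - 337/12 to the basis.

The other S-polynomials (S(h_2,k_3), S(h_1,k_4), S(h_2,k_4), S(k_3,k_4)) all reduce to 0 modulo the current basis, so we have a Gröbner basis.
Inter-reduce: drop elements whose leading term is divisible by another's, tail-reduce, and make monic.
Reduced Gröbner basis: {x_1^2 - 7/12x_1 - 21/4x_2 + 29/6, x_1x_2 + 1/2x_1 + 9/2x_2 - 6, x_2^2 - 11/7x_1 - 43/9x_2 + 337/63}.

The two bases agree; hence the ideals are identical.

Yes, the ideals are equal.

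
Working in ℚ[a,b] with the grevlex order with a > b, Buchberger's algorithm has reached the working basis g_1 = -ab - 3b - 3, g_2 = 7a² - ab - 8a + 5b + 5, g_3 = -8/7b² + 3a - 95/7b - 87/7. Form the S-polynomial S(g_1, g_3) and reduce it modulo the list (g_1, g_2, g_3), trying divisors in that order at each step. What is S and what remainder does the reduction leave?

S(g_1, g_3) = 21/8a² - 95/8ab + 3b² - 87/8a + 3b; remainder on division = 0.

lcm(LM(g_1), LM(g_3)) = ab².
S = (lcm/LT(g_1))·g_1 − (lcm/LT(g_3))·g_3 = 21/8a² - 95/8ab + 3b² - 87/8a + 3b.
Reduce S modulo (g_1, g_2, g_3) in that order:
  leading term a²: subtract (⅜)·g_2 from 21/8a² - 95/8ab + 3b² - 87/8a + 3b → -23/2ab + 3b² - 63/8a + 9/8b - 15/8
  leading term ab: subtract (23/2)·g_1 from -23/2ab + 3b² - 63/8a + 9/8b - 15/8 → 3b² - 63/8a + 285/8b + 261/8
  leading term b²: subtract (-21/8)·g_3 from 3b² - 63/8a + 285/8b + 261/8 → 0
The remainder is 0, so this S-polynomial contributes no new basis element.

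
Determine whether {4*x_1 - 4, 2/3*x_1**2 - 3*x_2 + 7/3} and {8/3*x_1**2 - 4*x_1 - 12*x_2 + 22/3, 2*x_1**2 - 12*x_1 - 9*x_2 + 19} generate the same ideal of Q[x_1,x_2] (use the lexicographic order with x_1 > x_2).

For a fixed monomial order, each ideal has a unique reduced Gröbner basis; comparing bases decides equality.
Buchberger on the first generating set:
f_1 = 4*x_1 - 4, LT = x_1.
f_2 = 2/3*x_1**2 - 3*x_2 + 7/3, LT = x_1**2.

S(f_1,f_2): lcm = x_1**2. S = -x_1 + 9/2*x_2 - 7/2.
  leading term x_1: subtract (-1/4)·f_1 from -x_1 + 9/2*x_2 - 7/2 → 9/2*x_2 - 9/2
  leading term x_2: no divisor's leading term divides it; move 9/2*x_2 to the remainder.
  leading term 1: no divisor's leading term divides it; move -9/2 to the remainder.
  remainder 9/2*x_2 - 9/2 ≠ 0; add g_3 = 9/2*x_2 - 9/2 to the basis.

The other S-polynomials (S(f_1,g_3), S(f_2,g_3)) all reduce to 0 modulo the current basis, so we have a Gröbner basis.
Inter-reduce: drop elements whose leading term is divisible by another's, tail-reduce, and make monic.
Reduced Gröbner basis: {x_1 - 1, x_2 - 1}.

Buchberger on the second generating set:
h_1 = 8/3*x_1**2 - 4*x_1 - 12*x_2 + 22/3, LT = x_1**2.
h_2 = 2*x_1**2 - 12*x_1 - 9*x_2 + 19, LT = x_1**2.

S(h_1,h_2): lcm = x_1**2. S = 9/2*x_1 - 27/4.
  leading term x_1: no divisor's leading term divides it; move 9/2*x_1 to the remainder.
  leading term 1: no divisor's leading term divides it; move -27/4 to the remainder.
  remainder 9/2*x_1 - 27/4 ≠ 0; add k_3 = 9/2*x_1 - 27/4 to the basis.

S(h_1,k_3): lcm = x_1**2. S = -9/2*x_2 + 11/4.
  leading term x_2: no divisor's leading term divides it; move -9/2*x_2 to the remainder.
  leading term 1: no divisor's leading term divides it; move 11/4 to the remainder.
  remainder -9/2*x_2 + 11/4 ≠ 0; add k_4 = -9/2*x_2 + 11/4 to the basis.

The other S-polynomials (S(h_2,k_3), S(h_1,k_4), S(h_2,k_4), S(k_3,k_4)) all reduce to 0 modulo the current basis, so we have a Gröbner basis.
Inter-reduce: drop elements whose leading term is divisible by another's, tail-reduce, and make monic.
Reduced Gröbner basis: {x_1 - 3/2, x_2 - 11/18}.

Since the reduced bases disagree, the two ideals are not the same.

No, the ideals differ.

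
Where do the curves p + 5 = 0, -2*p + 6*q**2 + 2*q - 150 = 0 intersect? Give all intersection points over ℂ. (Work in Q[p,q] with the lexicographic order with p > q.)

Compute a lex Gröbner basis by Buchberger's algorithm.
f_1 = p + 5, LT = p.
f_2 = -2*p + 6*q**2 + 2*q - 150, LT = p.

S(f_1,f_2): lcm = p. S = 3*q**2 + q - 70.
  leading term q**2: no divisor's leading term divides it; move 3*q**2 to the remainder.
  leading term q: no divisor's leading term divides it; move q to the remainder.
  leading term 1: no divisor's leading term divides it; move -70 to the remainder.
  remainder 3*q**2 + q - 70 ≠ 0; add h_3 = 3*q**2 + q - 70 to the basis.

The other S-polynomials (S(f_1,h_3), S(f_2,h_3)) all reduce to 0 modulo the current basis, so we have a Gröbner basis.
Inter-reduce: drop elements whose leading term is divisible by another's, tail-reduce, and make monic.
Reduced Gröbner basis: {p + 5, q**2 + 1/3*q - 70/3}.

Elimination: the polynomial q**2 + 1/3*q - 70/3 lies in the elimination ideal for q, so q ∈ {-5, 14/3}. For each such q, the remaining basis elements (now univariate) give the rest of the solution.
  q = -5: the earlier basis element becomes p + 5 = 0, giving p = -5 — point (-5, -5).
  q = 14/3: the earlier basis element becomes p + 5 = 0, giving p = -5 — point (-5, 14/3).
Check: every point annihilates each of the original generators.

{(-5, -5), (-5, 14/3)}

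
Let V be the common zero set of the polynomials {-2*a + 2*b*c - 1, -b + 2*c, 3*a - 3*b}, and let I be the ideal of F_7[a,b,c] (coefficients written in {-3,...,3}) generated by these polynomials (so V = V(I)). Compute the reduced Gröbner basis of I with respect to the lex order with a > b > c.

f_1 = -2*a + 2*b*c - 1, LT = a.
f_2 = -b + 2*c, LT = b.
f_3 = 3*a - 3*b, LT = a.

S(f_1,f_3): lcm = a. S = -b*c + b - 3.
  leading term b*c: subtract (c)·f_2 from -b*c + b - 3 → b - 2*c**2 - 3
  leading term b: subtract (-1)·f_2 from b - 2*c**2 - 3 → -2*c**2 + 2*c - 3
  leading term c**2: no divisor's leading term divides it; move -2*c**2 to the remainder.
  leading term c: no divisor's leading term divides it; move 2*c to the remainder.
  leading term 1: no divisor's leading term divides it; move -3 to the remainder.
  remainder -2*c**2 + 2*c - 3 ≠ 0; add g_4 = -2*c**2 + 2*c - 3 to the basis.

The other S-polynomials (S(f_1,f_2), S(f_2,f_3), S(f_1,g_4), S(f_2,g_4), S(f_3,g_4)) all reduce to 0 modulo the current basis, so we have a Gröbner basis.
Inter-reduce: drop elements whose leading term is divisible by another's, tail-reduce, and make monic.

G = {a - 2*c, b - 2*c, c**2 - c - 2}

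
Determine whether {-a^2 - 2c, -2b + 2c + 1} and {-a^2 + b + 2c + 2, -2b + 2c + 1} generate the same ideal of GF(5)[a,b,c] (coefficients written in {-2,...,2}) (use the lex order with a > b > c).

Since reduced Gröbner bases are canonical representatives of ideals under a given ordering, it suffices to compute and compare them.
Buchberger on the first generating set:
f_1 = -a^2 - 2c, LT = a^2.
f_2 = -2b + 2c + 1, LT = b.

The S-polynomials (S(f_1,f_2)) all reduce to 0 modulo the current basis, so we have a Gröbner basis.
Inter-reduce: drop elements whose leading term is divisible by another's, tail-reduce, and make monic.
Reduced Gröbner basis: {a^2 + 2c, b - c + 2}.

Buchberger on the second generating set:
h_1 = -a^2 + b + 2c + 2, LT = a^2.
h_2 = -2b + 2c + 1, LT = b.

The S-polynomials (S(h_1,h_2)) all reduce to 0 modulo the current basis, so we have a Gröbner basis.
Inter-reduce: drop elements whose leading term is divisible by another's, tail-reduce, and make monic.
Reduced Gröbner basis: {a^2 + 2c, b - c + 2}.

The two bases agree; hence the ideals are identical.
The same test decides containment: I ⊆ J iff every generator of I reduces to 0 modulo a Gröbner basis of J.

Yes, the ideals are equal.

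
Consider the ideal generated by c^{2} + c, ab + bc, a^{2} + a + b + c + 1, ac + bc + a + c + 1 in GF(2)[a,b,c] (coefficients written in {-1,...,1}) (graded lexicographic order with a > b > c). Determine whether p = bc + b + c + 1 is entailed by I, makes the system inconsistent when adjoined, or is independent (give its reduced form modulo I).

bc + b + c + 1 lies in I (it reduces to 0).

First compute the reduced Gröbner basis of I by Buchberger's algorithm.
f_1 = c^{2} + c, LT = c^{2}.
f_2 = ab + bc, LT = ab.
f_3 = a^{2} + a + b + c + 1, LT = a^{2}.
f_4 = ac + bc + a + c + 1, LT = ac.

S(f_1,f_4): lcm = ac^{2}. S = bc^{2} + c^{2} + c.
  leading term bc^{2}: subtract (b)·f_1 from bc^{2} + c^{2} + c → bc + c^{2} + c
  leading term bc: no divisor's leading term divides it; move bc to the remainder.
  leading term c^{2}: subtract (1)·f_1 from c^{2} + c → 0
  remainder bc ≠ 0; add h_5 = bc to the basis.

S(f_2,f_3): lcm = a^{2}b. S = abc + ab + b^{2} + bc + b.
  leading term abc: subtract (c)·f_2 from abc + ab + b^{2} + bc + b → bc^{2} + ab + b^{2} + bc + b
  leading term bc^{2}: subtract (b)·f_1 from bc^{2} + ab + b^{2} + bc + b → ab + b^{2} + b
  leading term ab: subtract (1)·f_2 from ab + b^{2} + b → b^{2} + bc + b
  leading term b^{2}: no divisor's leading term divides it; move b^{2} to the remainder.
  leading term bc: subtract (1)·h_5 from bc + b → b
  leading term b: no divisor's leading term divides it; move b to the remainder.
  remainder b^{2} + b ≠ 0; add h_6 = b^{2} + b to the basis.

S(f_2,f_4): lcm = abc. S = b^{2}c + bc^{2} + ab + bc + b.
  leading term b^{2}c: subtract (b)·h_5 from b^{2}c + bc^{2} + ab + bc + b → bc^{2} + ab + bc + b
  leading term bc^{2}: subtract (b)·f_1 from bc^{2} + ab + bc + b → ab + b
  leading term ab: subtract (1)·f_2 from ab + b → bc + b
  leading term bc: subtract (1)·h_5 from bc + b → b
  leading term b: no divisor's leading term divides it; move b to the remainder.
  remainder b ≠ 0; add h_7 = b to the basis.

S(f_3,f_4): lcm = a^{2}c. S = abc + a^{2} + bc + c^{2} + a + c.
  leading term abc: subtract (c)·f_2 from abc + a^{2} + bc + c^{2} + a + c → bc^{2} + a^{2} + bc + c^{2} + a + c
  leading term bc^{2}: subtract (b)·f_1 from bc^{2} + a^{2} + bc + c^{2} + a + c → a^{2} + c^{2} + a + c
  leading term a^{2}: subtract (1)·f_3 from a^{2} + c^{2} + a + c → c^{2} + b + 1
  leading term c^{2}: subtract (1)·f_1 from c^{2} + b + 1 → b + c + 1
  leading term b: subtract (1)·h_7 from b + c + 1 → c + 1
  leading term c: no divisor's leading term divides it; move c to the remainder.
  leading term 1: no divisor's leading term divides it; move 1 to the remainder.
  remainder c + 1 ≠ 0; add h_8 = c + 1 to the basis.

The other S-polynomials (S(f_1,f_2), S(f_1,f_3), S(f_1,h_5), S(f_2,h_5), S(f_3,h_5), S(f_4,h_5), S(f_1,h_6), S(f_2,h_6), S(f_3,h_6), S(f_4,h_6), S(h_5,h_6), S(f_1,h_7), S(f_2,h_7), S(f_3,h_7), S(f_4,h_7), S(h_5,h_7), S(h_6,h_7), S(f_1,h_8), S(f_2,h_8), S(f_3,h_8), S(f_4,h_8), S(h_5,h_8), S(h_6,h_8), S(h_7,h_8)) all reduce to 0 modulo the current basis, so we have a Gröbner basis.
Inter-reduce: drop elements whose leading term is divisible by another's, tail-reduce, and make monic.
Reduced Gröbner basis: {a^{2} + a, b, c + 1}.
Label its elements g_1 = a^{2} + a, g_2 = b, g_3 = c + 1.

Reduce p = bc + b + c + 1 modulo G:
  leading term bc: subtract (c)·g_2 from bc + b + c + 1 → b + c + 1
  leading term b: subtract (1)·g_2 from b + c + 1 → c + 1
  leading term c: subtract (1)·g_3 from c + 1 → 0
  normal form = 0.
Since the normal form is 0, p ∈ I.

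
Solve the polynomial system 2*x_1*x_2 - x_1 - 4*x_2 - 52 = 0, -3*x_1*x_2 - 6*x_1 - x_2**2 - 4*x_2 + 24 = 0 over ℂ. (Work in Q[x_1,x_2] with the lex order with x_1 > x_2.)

{(-4, -4), (1/20 + 3*sqrt(551)*I/20, -11/4 - sqrt(551)*I/4), (1/20 - 3*sqrt(551)*I/20, -11/4 + sqrt(551)*I/4)}

Compute a lex Gröbner basis by Buchberger's algorithm.
f_1 = 2*x_1*x_2 - x_1 - 4*x_2 - 52, LT = x_1*x_2.
f_2 = -3*x_1*x_2 - 6*x_1 - x_2**2 - 4*x_2 + 24, LT = x_1*x_2.

S(f_1,f_2): lcm = x_1*x_2. S = -5/2*x_1 - 1/3*x_2**2 - 10/3*x_2 - 18.
  leading term x_1: no divisor's leading term divides it; move -5/2*x_1 to the remainder.
  leading term x_2**2: no divisor's leading term divides it; move -1/3*x_2**2 to the remainder.
  leading term x_2: no divisor's leading term divides it; move -10/3*x_2 to the remainder.
  leading term 1: no divisor's leading term divides it; move -18 to the remainder.
  remainder -5/2*x_1 - 1/3*x_2**2 - 10/3*x_2 - 18 ≠ 0; add h_3 = -5/2*x_1 - 1/3*x_2**2 - 10/3*x_2 - 18 to the basis.

S(f_1,h_3): lcm = x_1*x_2. S = -1/2*x_1 - 2/15*x_2**3 - 4/3*x_2**2 - 46/5*x_2 - 26.
  leading term x_1: subtract (1/5)·h_3 from -1/2*x_1 - 2/15*x_2**3 - 4/3*x_2**2 - 46/5*x_2 - 26 → -2/15*x_2**3 - 19/15*x_2**2 - 128/15*x_2 - 112/5
  leading term x_2**3: no divisor's leading term divides it; move -2/15*x_2**3 to the remainder.
  leading term x_2**2: no divisor's leading term divides it; move -19/15*x_2**2 to the remainder.
  leading term x_2: no divisor's leading term divides it; move -128/15*x_2 to the remainder.
  leading term 1: no divisor's leading term divides it; move -112/5 to the remainder.
  remainder -2/15*x_2**3 - 19/15*x_2**2 - 128/15*x_2 - 112/5 ≠ 0; add h_4 = -2/15*x_2**3 - 19/15*x_2**2 - 128/15*x_2 - 112/5 to the basis.

The other S-polynomials (S(f_2,h_3), S(f_1,h_4), S(f_2,h_4), S(h_3,h_4)) all reduce to 0 modulo the current basis, so we have a Gröbner basis.
Inter-reduce: drop elements whose leading term is divisible by another's, tail-reduce, and make monic.
Reduced Gröbner basis: {x_1 + 2/15*x_2**2 + 4/3*x_2 + 36/5, x_2**3 + 19/2*x_2**2 + 64*x_2 + 168}.

Since the basis is lex-ordered, x_2**3 + 19/2*x_2**2 + 64*x_2 + 168 is univariate in x_2. Its roots are {-4, -11/4 - sqrt(551)*I/4, -11/4 + sqrt(551)*I/4}. Back-substituting each root into the other basis elements fixes the other coordinates.
  x_2 = -4: the earlier basis element becomes x_1 + 4 = 0, giving x_1 = -4 — point (-4, -4).
  x_2 = -11/4 - sqrt(551)*I/4: the earlier basis element becomes x_1 - 1/20 - 3*sqrt(551)*I/20 = 0, giving x_1 = 1/20 + 3*sqrt(551)*I/20 — point (1/20 + 3*sqrt(551)*I/20, -11/4 - sqrt(551)*I/4).
  x_2 = -11/4 + sqrt(551)*I/4: the earlier basis element becomes x_1 - 1/20 + 3*sqrt(551)*I/20 = 0, giving x_1 = 1/20 - 3*sqrt(551)*I/20 — point (1/20 - 3*sqrt(551)*I/20, -11/4 + sqrt(551)*I/4).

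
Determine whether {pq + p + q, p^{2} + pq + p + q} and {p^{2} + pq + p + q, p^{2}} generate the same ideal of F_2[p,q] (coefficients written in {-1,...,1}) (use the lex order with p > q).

Equality of ideals is decidable: compute both reduced Gröbner bases (unique for the ordering) and check whether they agree.
Buchberger on the first generating set:
f_1 = pq + p + q, LT = pq.
f_2 = p^{2} + pq + p + q, LT = p^{2}.

S(f_1,f_2): lcm = p^{2}q. S = p^{2} + pq^{2} + q^{2}.
  leading term p^{2}: subtract (1)·f_2 from p^{2} + pq^{2} + q^{2} → pq^{2} + pq + p + q^{2} + q
  leading term pq^{2}: subtract (q)·f_1 from pq^{2} + pq + p + q^{2} + q → p + q
  leading term p: no divisor's leading term divides it; move p to the remainder.
  leading term q: no divisor's leading term divides it; move q to the remainder.
  remainder p + q ≠ 0; add g_3 = p + q to the basis.

S(f_1,g_3): lcm = pq. S = p + q^{2} + q.
  leading term p: subtract (1)·g_3 from p + q^{2} + q → q^{2}
  leading term q^{2}: no divisor's leading term divides it; move q^{2} to the remainder.
  remainder q^{2} ≠ 0; add g_4 = q^{2} to the basis.

The other S-polynomials (S(f_2,g_3), S(f_1,g_4), S(f_2,g_4), S(g_3,g_4)) all reduce to 0 modulo the current basis, so we have a Gröbner basis.
Inter-reduce: drop elements whose leading term is divisible by another's, tail-reduce, and make monic.
Reduced Gröbner basis: {p + q, q^{2}}.

Buchberger on the second generating set:
h_1 = p^{2} + pq + p + q, LT = p^{2}.
h_2 = p^{2}, LT = p^{2}.

S(h_1,h_2): lcm = p^{2}. S = pq + p + q.
  leading term pq: no divisor's leading term divides it; move pq to the remainder.
  leading term p: no divisor's leading term divides it; move p to the remainder.
  leading term q: no divisor's leading term divides it; move q to the remainder.
  remainder pq + p + q ≠ 0; add k_3 = pq + p + q to the basis.

S(h_1,k_3): lcm = p^{2}q. S = p^{2} + pq^{2} + q^{2}.
  leading term p^{2}: subtract (1)·h_1 from p^{2} + pq^{2} + q^{2} → pq^{2} + pq + p + q^{2} + q
  leading term pq^{2}: subtract (q)·k_3 from pq^{2} + pq + p + q^{2} + q → p + q
  leading term p: no divisor's leading term divides it; move p to the remainder.
  leading term q: no divisor's leading term divides it; move q to the remainder.
  remainder p + q ≠ 0; add k_4 = p + q to the basis.

S(k_3,k_4): lcm = pq. S = p + q^{2} + q.
  leading term p: subtract (1)·k_4 from p + q^{2} + q → q^{2}
  leading term q^{2}: no divisor's leading term divides it; move q^{2} to the remainder.
  remainder q^{2} ≠ 0; add k_5 = q^{2} to the basis.

The other S-polynomials (S(h_2,k_3), S(h_1,k_4), S(h_2,k_4), S(h_1,k_5), S(h_2,k_5), S(k_3,k_5), S(k_4,k_5)) all reduce to 0 modulo the current basis, so we have a Gröbner basis.
Inter-reduce: drop elements whose leading term is divisible by another's, tail-reduce, and make monic.
Reduced Gröbner basis: {p + q, q^{2}}.

Same reduced basis, so the two generating sets span the same ideal.

Yes, the ideals are equal.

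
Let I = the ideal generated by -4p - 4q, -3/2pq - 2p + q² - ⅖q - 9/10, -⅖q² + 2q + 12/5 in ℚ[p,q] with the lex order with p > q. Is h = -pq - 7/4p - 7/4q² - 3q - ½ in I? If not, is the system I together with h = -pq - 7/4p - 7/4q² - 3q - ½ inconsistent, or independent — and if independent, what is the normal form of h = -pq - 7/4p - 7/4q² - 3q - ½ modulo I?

-pq - 7/4p - 7/4q² - 3q - ½ lies in I (it reduces to 0).

First compute the reduced Gröbner basis of I by Buchberger's algorithm.
f_1 = -4p - 4q, LT = p.
f_2 = -3/2pq - 2p + q² - ⅖q - 9/10, LT = pq.
f_3 = -⅖q² + 2q + 12/5, LT = q².

S(f_1,f_2): lcm = pq. S = -4/3p + 5/3q² - 4/15q - ⅗.
  leading term p: subtract (⅓)·f_1 from -4/3p + 5/3q² - 4/15q - ⅗ → 5/3q² + 16/15q - ⅗
  leading term q²: subtract (-25/6)·f_3 from 5/3q² + 16/15q - ⅗ → 47/5q + 47/5
  leading term q: no divisor's leading term divides it; move 47/5q to the remainder.
  leading term 1: no divisor's leading term divides it; move 47/5 to the remainder.
  remainder 47/5q + 47/5 ≠ 0; add k_4 = 47/5q + 47/5 to the basis.

The other S-polynomials (S(f_1,f_3), S(f_2,f_3), S(f_1,k_4), S(f_2,k_4), S(f_3,k_4)) all reduce to 0 modulo the current basis, so we have a Gröbner basis.
Inter-reduce: drop elements whose leading term is divisible by another's, tail-reduce, and make monic.
Reduced Gröbner basis: {p - 1, q + 1}.
Label its elements g_1 = p - 1, g_2 = q + 1.

Reduce h = -pq - 7/4p - 7/4q² - 3q - ½ modulo G:
  leading term pq: subtract (-q)·g_1 from -pq - 7/4p - 7/4q² - 3q - ½ → -7/4p - 7/4q² - 4q - ½
  leading term p: subtract (-7/4)·g_1 from -7/4p - 7/4q² - 4q - ½ → -7/4q² - 4q - 9/4
  leading term q²: subtract (-7/4q)·g_2 from -7/4q² - 4q - 9/4 → -9/4q - 9/4
  leading term q: subtract (-9/4)·g_2 from -9/4q - 9/4 → 0
  normal form = 0.
Since the normal form is 0, h ∈ I.

Ideal membership is decidable via reduction modulo a Gröbner basis.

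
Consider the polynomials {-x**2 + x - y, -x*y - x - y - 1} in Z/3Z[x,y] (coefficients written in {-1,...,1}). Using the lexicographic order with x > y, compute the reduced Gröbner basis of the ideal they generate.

G = {x**2 - x + y, x*y + x + y + 1, y**2 - 1}

f_1 = -x**2 + x - y, LT = x**2.
f_2 = -x*y - x - y - 1, LT = x*y.

S(f_1,f_2): lcm = x**2*y. S = -x**2 + x*y - x + y**2.
  reduce S modulo (f_1, f_2):
  remainder y**2 - 1 ≠ 0; add g_3 = y**2 - 1 to the basis.

The other S-polynomials (S(f_1,g_3), S(f_2,g_3)) all reduce to 0 modulo the current basis, so we have a Gröbner basis.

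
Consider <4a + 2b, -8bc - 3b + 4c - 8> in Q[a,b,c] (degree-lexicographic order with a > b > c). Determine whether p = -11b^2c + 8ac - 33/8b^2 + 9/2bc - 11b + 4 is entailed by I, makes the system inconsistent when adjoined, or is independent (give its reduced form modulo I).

-11b^2c + 8ac - 33/8b^2 + 9/2bc - 11b + 4 is independent of I; its normal form modulo I is 15/8b - 5/2c + 9.

First compute the reduced Gröbner basis of I by Buchberger's algorithm.
f_1 = 4a + 2b, LT = a.
f_2 = -8bc - 3b + 4c - 8, LT = bc.

S(f_1,f_2): leading monomials are coprime, so the S-polynomial reduces to 0 (Buchberger's first criterion).
Every S-polynomial of the final basis reduces to 0, so we have a Gröbner basis.
Inter-reduce: drop elements whose leading term is divisible by another's, tail-reduce, and make monic.
Reduced Gröbner basis: {bc + 3/8b - 1/2c + 1, a + 1/2b}.
Label its elements g_1 = bc + 3/8b - 1/2c + 1, g_2 = a + 1/2b.

Reduce p = -11b^2c + 8ac - 33/8b^2 + 9/2bc - 11b + 4 modulo G:
  leading term b^2c: subtract (-11b)·g_1 from -11b^2c + 8ac - 33/8b^2 + 9/2bc - 11b + 4 → 8ac - bc + 4
  leading term ac: subtract (8c)·g_2 from 8ac - bc + 4 → -5bc + 4
  leading term bc: subtract (-5)·g_1 from -5bc + 4 → 15/8b - 5/2c + 9
  leading term b: no divisor's leading term divides it; move 15/8b to the remainder.
  leading term c: no divisor's leading term divides it; move -5/2c to the remainder.
  leading term 1: no divisor's leading term divides it; move 9 to the remainder.
  normal form = 15/8b - 5/2c + 9.
The normal form is nonzero, so p ∉ I. Since p minus its normal form lies in I, I + (p) = I + (r) where r = 15/8b - 5/2c + 9; decide whether this ideal is the whole ring.
Run Buchberger on G together with r (pairs among the g_i already reduce to 0 since G is a Gröbner basis):
g_1 = bc + 3/8b - 1/2c + 1, LT = bc.
g_2 = a + 1/2b, LT = a.
r = 15/8b - 5/2c + 9, LT = b.

S(g_1,g_2): leading monomials are coprime, so the S-polynomial reduces to 0 (Buchberger's first criterion).
S(g_1,r): lcm = bc. S = 4/3c^2 + 3/8b - 53/10c + 1.
  leading term c^2: no divisor's leading term divides it; move 4/3c^2 to the remainder.
  leading term b: subtract (1/5)·r from 3/8b - 53/10c + 1 → -24/5c - 4/5
  leading term c: no divisor's leading term divides it; move -24/5c to the remainder.
  leading term 1: no divisor's leading term divides it; move -4/5 to the remainder.
  remainder 4/3c^2 - 24/5c - 4/5 ≠ 0; add m_4 = 4/3c^2 - 24/5c - 4/5 to the basis.

S(g_2,r): leading monomials are coprime, so the S-polynomial reduces to 0 (Buchberger's first criterion).
S(g_1,m_4): lcm = bc^2. S = 159/40bc - 1/2c^2 + 3/5b + c.
  leading term bc: subtract (159/40)·g_1 from 159/40bc - 1/2c^2 + 3/5b + c → -1/2c^2 - 57/64b + 239/80c - 159/40
  leading term c^2: subtract (-3/8)·m_4 from -1/2c^2 - 57/64b + 239/80c - 159/40 → -57/64b + 19/16c - 171/40
  leading term b: subtract (-19/40)·r from -57/64b + 19/16c - 171/40 → 0
  remainder 0.

S(g_2,m_4): leading monomials are coprime, so the S-polynomial reduces to 0 (Buchberger's first criterion).
S(r,m_4): leading monomials are coprime, so the S-polynomial reduces to 0 (Buchberger's first criterion).
Every S-polynomial of the final basis reduces to 0, so we have a Gröbner basis.
Inter-reduce: drop elements whose leading term is divisible by another's, tail-reduce, and make monic.
Reduced Gröbner basis: {c^2 - 18/5c - 3/5, a + 2/3c - 12/5, b - 4/3c + 24/5}.
The reduced Gröbner basis of I + (p) is {c^2 - 18/5c - 3/5, a + 2/3c - 12/5, b - 4/3c + 24/5} ≠ {1}, a proper ideal, so the enlarged system stays consistent: p is independent of I, with normal form 15/8b - 5/2c + 9.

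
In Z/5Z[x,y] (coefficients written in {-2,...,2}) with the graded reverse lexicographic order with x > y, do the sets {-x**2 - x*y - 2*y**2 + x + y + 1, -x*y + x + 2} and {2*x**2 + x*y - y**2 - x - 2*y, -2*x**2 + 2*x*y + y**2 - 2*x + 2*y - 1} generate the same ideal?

Two ideals are equal iff their reduced Gröbner bases coincide (the reduced basis is unique for a fixed ordering).
Buchberger on the first generating set:
f_1 = -x**2 - x*y - 2*y**2 + x + y + 1, LT = x**2.
f_2 = -x*y + x + 2, LT = x*y.

S(f_1,f_2): lcm = x**2*y. S = x*y**2 + 2*y**3 + x**2 - x*y - y**2 + 2*x - y.
  leading term x*y**2: subtract (-y)·f_2 from x*y**2 + 2*y**3 + x**2 - x*y - y**2 + 2*x - y → 2*y**3 + x**2 - y**2 + 2*x + y
  leading term y**3: no divisor's leading term divides it; move 2*y**3 to the remainder.
  leading term x**2: subtract (-1)·f_1 from x**2 - y**2 + 2*x + y → -x*y + 2*y**2 - 2*x + 2*y + 1
  leading term x*y: subtract (1)·f_2 from -x*y + 2*y**2 - 2*x + 2*y + 1 → 2*y**2 + 2*x + 2*y - 1
  leading term y**2: no divisor's leading term divides it; move 2*y**2 to the remainder.
  leading term x: no divisor's leading term divides it; move 2*x to the remainder.
  leading term y: no divisor's leading term divides it; move 2*y to the remainder.
  leading term 1: no divisor's leading term divides it; move -1 to the remainder.
  remainder 2*y**3 + 2*y**2 + 2*x + 2*y - 1 ≠ 0; add g_3 = 2*y**3 + 2*y**2 + 2*x + 2*y - 1 to the basis.

The other S-polynomials (S(f_1,g_3), S(f_2,g_3)) all reduce to 0 modulo the current basis, so we have a Gröbner basis.
Inter-reduce: drop elements whose leading term is divisible by another's, tail-reduce, and make monic.
Reduced Gröbner basis: {y**3 + y**2 + x + y + 2, x**2 + 2*y**2 - y + 1, x*y - x - 2}.

Buchberger on the second generating set:
h_1 = 2*x**2 + x*y - y**2 - x - 2*y, LT = x**2.
h_2 = -2*x**2 + 2*x*y + y**2 - 2*x + 2*y - 1, LT = x**2.

S(h_1,h_2): lcm = x**2. S = -x*y + x + 2.
  leading term x*y: no divisor's leading term divides it; move -x*y to the remainder.
  leading term x: no divisor's leading term divides it; move x to the remainder.
  leading term 1: no divisor's leading term divides it; move 2 to the remainder.
  remainder -x*y + x + 2 ≠ 0; add k_3 = -x*y + x + 2 to the basis.

S(h_1,k_3): lcm = x**2*y. S = -2*x*y**2 + 2*y**3 + x**2 + 2*x*y - y**2 + 2*x.
  leading term x*y**2: subtract (2*y)·k_3 from -2*x*y**2 + 2*y**3 + x**2 + 2*x*y - y**2 + 2*x → 2*y**3 + x**2 - y**2 + 2*x + y
  leading term y**3: no divisor's leading term divides it; move 2*y**3 to the remainder.
  leading term x**2: subtract (-2)·h_1 from x**2 - y**2 + 2*x + y → 2*x*y + 2*y**2 + 2*y
  leading term x*y: subtract (-2)·k_3 from 2*x*y + 2*y**2 + 2*y → 2*y**2 + 2*x + 2*y - 1
  leading term y**2: no divisor's leading term divides it; move 2*y**2 to the remainder.
  leading term x: no divisor's leading term divides it; move 2*x to the remainder.
  leading term y: no divisor's leading term divides it; move 2*y to the remainder.
  leading term 1: no divisor's leading term divides it; move -1 to the remainder.
  remainder 2*y**3 + 2*y**2 + 2*x + 2*y - 1 ≠ 0; add k_4 = 2*y**3 + 2*y**2 + 2*x + 2*y - 1 to the basis.

The other S-polynomials (S(h_2,k_3), S(h_1,k_4), S(h_2,k_4), S(k_3,k_4)) all reduce to 0 modulo the current basis, so we have a Gröbner basis.
Inter-reduce: drop elements whose leading term is divisible by another's, tail-reduce, and make monic.
Reduced Gröbner basis: {y**3 + y**2 + x + y + 2, x**2 + 2*y**2 - y + 1, x*y - x - 2}.

These coincide, so the ideals are equal.

Yes, the ideals are equal.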